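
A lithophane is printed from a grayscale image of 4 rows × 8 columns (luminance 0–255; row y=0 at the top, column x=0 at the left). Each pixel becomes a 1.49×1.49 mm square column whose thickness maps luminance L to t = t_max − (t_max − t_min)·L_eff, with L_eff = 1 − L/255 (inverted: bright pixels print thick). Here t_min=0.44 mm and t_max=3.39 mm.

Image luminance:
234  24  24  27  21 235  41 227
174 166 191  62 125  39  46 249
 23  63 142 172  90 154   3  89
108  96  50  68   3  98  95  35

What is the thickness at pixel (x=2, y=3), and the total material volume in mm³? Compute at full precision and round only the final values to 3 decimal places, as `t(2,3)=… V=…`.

t(2,3)=1.018 V=112.778

span = t_max - t_min = 3.39 - 0.44 = 2.950
L(2,3) = 50, L_eff = 1 - 50/255 = 0.803922 (inverted)
t(2,3) = 3.39 - 2.950·0.803922 = 1.018
Σt over all 4·8 pixels = 43179/850 ≈ 50.7988235
V = pitch²·Σt = 1.49²·43179/850 = 112.778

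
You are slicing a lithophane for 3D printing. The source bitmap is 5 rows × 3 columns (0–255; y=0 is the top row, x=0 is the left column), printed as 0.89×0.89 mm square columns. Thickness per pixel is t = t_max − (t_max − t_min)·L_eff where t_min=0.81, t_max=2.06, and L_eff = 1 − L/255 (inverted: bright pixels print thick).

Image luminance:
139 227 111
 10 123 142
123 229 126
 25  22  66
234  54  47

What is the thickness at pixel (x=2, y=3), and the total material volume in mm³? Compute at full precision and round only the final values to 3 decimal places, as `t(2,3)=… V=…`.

span = t_max - t_min = 2.06 - 0.81 = 1.250
L(2,3) = 66, L_eff = 1 - 66/255 = 0.741176 (inverted)
t(2,3) = 2.06 - 1.250·0.741176 = 1.134
Σt over all 5·3 pixels = 20783/1020 ≈ 20.3754902
V = pitch²·Σt = 0.89²·20783/1020 = 16.139

t(2,3)=1.134 V=16.139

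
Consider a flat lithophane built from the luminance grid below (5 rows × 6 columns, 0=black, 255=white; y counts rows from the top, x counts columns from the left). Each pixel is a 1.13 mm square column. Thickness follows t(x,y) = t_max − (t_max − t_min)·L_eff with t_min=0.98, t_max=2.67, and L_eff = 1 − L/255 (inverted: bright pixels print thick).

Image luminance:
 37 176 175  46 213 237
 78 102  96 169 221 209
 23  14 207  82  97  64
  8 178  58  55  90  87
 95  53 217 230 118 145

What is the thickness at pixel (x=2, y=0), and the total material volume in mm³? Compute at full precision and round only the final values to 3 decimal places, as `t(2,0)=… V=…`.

span = t_max - t_min = 2.67 - 0.98 = 1.690
L(2,0) = 175, L_eff = 1 - 175/255 = 0.313725 (inverted)
t(2,0) = 2.67 - 1.690·0.313725 = 2.140
Σt over all 5·6 pixels = 67736/1275 ≈ 53.1262745
V = pitch²·Σt = 1.13²·67736/1275 = 67.837

t(2,0)=2.140 V=67.837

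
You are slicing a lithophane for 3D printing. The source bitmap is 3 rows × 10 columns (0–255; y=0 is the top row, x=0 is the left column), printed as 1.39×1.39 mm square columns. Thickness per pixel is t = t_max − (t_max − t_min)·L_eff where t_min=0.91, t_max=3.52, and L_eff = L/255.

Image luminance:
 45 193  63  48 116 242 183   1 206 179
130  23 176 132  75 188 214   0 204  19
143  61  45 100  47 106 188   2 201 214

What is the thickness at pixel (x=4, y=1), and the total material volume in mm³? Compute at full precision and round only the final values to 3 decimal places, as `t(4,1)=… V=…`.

span = t_max - t_min = 3.52 - 0.91 = 2.610
L(4,1) = 75, L_eff = 75/255 = 0.294118
t(4,1) = 3.52 - 2.610·0.294118 = 2.752
Σt over all 3·10 pixels = 147318/2125 ≈ 69.3261176
V = pitch²·Σt = 1.39²·147318/2125 = 133.945

t(4,1)=2.752 V=133.945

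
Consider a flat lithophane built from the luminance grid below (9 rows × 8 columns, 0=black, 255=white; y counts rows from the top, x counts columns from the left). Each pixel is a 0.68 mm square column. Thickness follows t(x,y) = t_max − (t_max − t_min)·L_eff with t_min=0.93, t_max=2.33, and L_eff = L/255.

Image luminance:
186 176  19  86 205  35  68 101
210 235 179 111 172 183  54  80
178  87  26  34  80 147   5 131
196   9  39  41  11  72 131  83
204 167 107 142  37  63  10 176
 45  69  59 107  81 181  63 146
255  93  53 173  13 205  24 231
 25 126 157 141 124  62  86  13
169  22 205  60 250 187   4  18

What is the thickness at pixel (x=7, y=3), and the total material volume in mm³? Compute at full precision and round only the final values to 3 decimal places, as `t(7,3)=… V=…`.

t(7,3)=1.874 V=57.966

span = t_max - t_min = 2.33 - 0.93 = 1.400
L(7,3) = 83, L_eff = 83/255 = 0.325490
t(7,3) = 2.33 - 1.400·0.325490 = 1.874
Σt over all 9·8 pixels = 159833/1275 ≈ 125.3592157
V = pitch²·Σt = 0.68²·159833/1275 = 57.966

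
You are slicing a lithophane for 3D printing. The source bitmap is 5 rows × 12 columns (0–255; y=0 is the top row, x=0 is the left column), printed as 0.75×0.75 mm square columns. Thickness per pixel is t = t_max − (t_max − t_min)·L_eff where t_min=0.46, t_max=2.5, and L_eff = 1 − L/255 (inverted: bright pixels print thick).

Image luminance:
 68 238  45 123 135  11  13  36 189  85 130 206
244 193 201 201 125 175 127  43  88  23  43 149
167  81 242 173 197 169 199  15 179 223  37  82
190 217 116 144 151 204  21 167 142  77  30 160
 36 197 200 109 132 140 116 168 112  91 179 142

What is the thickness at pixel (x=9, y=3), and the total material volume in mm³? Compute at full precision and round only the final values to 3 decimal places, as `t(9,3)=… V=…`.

span = t_max - t_min = 2.5 - 0.46 = 2.040
L(9,3) = 77, L_eff = 1 - 77/255 = 0.698039 (inverted)
t(9,3) = 2.5 - 2.040·0.698039 = 1.076
Σt over all 5·12 pixels = 90.768
V = pitch²·Σt = 0.75²·90.768 = 51.057

t(9,3)=1.076 V=51.057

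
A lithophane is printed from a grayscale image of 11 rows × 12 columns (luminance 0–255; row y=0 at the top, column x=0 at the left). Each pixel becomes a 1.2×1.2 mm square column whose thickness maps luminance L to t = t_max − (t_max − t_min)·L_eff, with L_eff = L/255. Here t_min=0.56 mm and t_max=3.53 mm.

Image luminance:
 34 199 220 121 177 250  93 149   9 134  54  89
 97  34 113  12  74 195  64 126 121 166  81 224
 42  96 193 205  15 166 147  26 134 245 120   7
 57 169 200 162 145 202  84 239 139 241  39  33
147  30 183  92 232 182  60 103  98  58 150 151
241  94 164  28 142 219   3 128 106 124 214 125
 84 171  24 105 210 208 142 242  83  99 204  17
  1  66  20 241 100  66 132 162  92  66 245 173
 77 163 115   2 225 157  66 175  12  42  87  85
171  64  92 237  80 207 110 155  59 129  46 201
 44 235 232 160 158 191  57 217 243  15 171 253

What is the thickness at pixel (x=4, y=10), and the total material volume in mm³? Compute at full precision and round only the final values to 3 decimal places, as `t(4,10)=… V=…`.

t(4,10)=1.690 V=390.860

span = t_max - t_min = 3.53 - 0.56 = 2.970
L(4,10) = 158, L_eff = 158/255 = 0.619608
t(4,10) = 3.53 - 2.970·0.619608 = 1.690
Σt over all 11·12 pixels = 1153581/4250 ≈ 271.4308235
V = pitch²·Σt = 1.2²·1153581/4250 = 390.860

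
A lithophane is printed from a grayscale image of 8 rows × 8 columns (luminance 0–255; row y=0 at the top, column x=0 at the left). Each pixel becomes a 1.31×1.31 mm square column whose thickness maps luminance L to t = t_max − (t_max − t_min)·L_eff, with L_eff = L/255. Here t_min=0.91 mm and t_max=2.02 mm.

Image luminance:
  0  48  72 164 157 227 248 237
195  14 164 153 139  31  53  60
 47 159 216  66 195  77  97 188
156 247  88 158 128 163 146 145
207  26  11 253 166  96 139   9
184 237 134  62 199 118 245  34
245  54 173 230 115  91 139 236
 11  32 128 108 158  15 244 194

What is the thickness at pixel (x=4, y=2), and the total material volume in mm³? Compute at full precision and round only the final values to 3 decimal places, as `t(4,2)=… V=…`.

t(4,2)=1.171 V=158.130

span = t_max - t_min = 2.02 - 0.91 = 1.110
L(4,2) = 195, L_eff = 195/255 = 0.764706
t(4,2) = 2.02 - 1.110·0.764706 = 1.171
Σt over all 8·8 pixels = 783233/8500 ≈ 92.1450588
V = pitch²·Σt = 1.31²·783233/8500 = 158.130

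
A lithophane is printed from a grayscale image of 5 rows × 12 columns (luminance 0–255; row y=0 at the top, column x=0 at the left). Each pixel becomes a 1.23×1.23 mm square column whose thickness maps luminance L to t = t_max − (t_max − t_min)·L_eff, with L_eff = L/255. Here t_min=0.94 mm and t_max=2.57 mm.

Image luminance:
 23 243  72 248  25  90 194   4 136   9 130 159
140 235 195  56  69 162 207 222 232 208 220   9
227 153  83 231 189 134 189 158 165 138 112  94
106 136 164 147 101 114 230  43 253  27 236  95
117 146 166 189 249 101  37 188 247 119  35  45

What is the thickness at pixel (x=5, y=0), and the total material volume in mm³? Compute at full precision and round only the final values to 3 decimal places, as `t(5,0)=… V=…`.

t(5,0)=1.995 V=151.552

span = t_max - t_min = 2.57 - 0.94 = 1.630
L(5,0) = 90, L_eff = 90/255 = 0.352941
t(5,0) = 2.57 - 1.630·0.352941 = 1.995
Σt over all 5·12 pixels = 638606/6375 ≈ 100.1734902
V = pitch²·Σt = 1.23²·638606/6375 = 151.552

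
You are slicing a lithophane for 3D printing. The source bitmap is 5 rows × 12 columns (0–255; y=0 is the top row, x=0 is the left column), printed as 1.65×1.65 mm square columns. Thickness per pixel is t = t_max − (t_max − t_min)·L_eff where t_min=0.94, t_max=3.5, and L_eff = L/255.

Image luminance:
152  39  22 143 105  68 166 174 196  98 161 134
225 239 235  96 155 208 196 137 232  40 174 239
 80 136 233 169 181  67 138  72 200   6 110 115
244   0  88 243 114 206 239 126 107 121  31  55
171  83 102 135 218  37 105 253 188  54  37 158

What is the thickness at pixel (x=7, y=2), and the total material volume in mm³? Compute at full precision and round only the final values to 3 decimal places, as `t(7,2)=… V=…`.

span = t_max - t_min = 3.5 - 0.94 = 2.560
L(7,2) = 72, L_eff = 72/255 = 0.282353
t(7,2) = 3.5 - 2.560·0.282353 = 2.777
Σt over all 5·12 pixels = 270122/2125 ≈ 127.1162353
V = pitch²·Σt = 1.65²·270122/2125 = 346.074

t(7,2)=2.777 V=346.074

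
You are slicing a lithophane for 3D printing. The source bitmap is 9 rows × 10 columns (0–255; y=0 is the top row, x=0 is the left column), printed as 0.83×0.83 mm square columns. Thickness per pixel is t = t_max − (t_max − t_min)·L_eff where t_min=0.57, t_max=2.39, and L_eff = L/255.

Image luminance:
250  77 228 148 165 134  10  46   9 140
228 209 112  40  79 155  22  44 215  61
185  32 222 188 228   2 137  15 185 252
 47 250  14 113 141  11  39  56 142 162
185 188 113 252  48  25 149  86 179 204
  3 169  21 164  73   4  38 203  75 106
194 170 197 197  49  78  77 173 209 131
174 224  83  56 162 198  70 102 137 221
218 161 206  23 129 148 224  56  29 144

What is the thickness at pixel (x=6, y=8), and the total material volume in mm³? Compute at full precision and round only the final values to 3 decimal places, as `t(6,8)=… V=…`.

span = t_max - t_min = 2.39 - 0.57 = 1.820
L(6,8) = 224, L_eff = 224/255 = 0.878431
t(6,8) = 2.39 - 1.820·0.878431 = 0.791
Σt over all 9·10 pixels = 1712587/12750 ≈ 134.3205490
V = pitch²·Σt = 0.83²·1712587/12750 = 92.533

t(6,8)=0.791 V=92.533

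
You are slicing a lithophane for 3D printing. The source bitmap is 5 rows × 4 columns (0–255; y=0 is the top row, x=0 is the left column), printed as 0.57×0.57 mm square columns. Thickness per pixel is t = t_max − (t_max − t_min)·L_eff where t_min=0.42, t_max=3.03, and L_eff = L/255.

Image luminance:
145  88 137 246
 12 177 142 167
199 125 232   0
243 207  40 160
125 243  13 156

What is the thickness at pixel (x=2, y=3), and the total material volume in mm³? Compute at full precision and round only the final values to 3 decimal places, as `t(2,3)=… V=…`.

t(2,3)=2.621 V=10.188

span = t_max - t_min = 3.03 - 0.42 = 2.610
L(2,3) = 40, L_eff = 40/255 = 0.156863
t(2,3) = 3.03 - 2.610·0.156863 = 2.621
Σt over all 5·4 pixels = 266541/8500 ≈ 31.3577647
V = pitch²·Σt = 0.57²·266541/8500 = 10.188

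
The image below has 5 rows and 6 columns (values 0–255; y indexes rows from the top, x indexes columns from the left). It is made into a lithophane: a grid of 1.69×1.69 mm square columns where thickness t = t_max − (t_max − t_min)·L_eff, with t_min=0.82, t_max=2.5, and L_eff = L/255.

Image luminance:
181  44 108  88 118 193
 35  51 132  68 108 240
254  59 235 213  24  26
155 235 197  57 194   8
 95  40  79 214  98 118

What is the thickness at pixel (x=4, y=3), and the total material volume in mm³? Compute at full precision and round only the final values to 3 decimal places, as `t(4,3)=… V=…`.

t(4,3)=1.222 V=145.207

span = t_max - t_min = 2.5 - 0.82 = 1.680
L(4,3) = 194, L_eff = 194/255 = 0.760784
t(4,3) = 2.5 - 1.680·0.760784 = 1.222
Σt over all 5·6 pixels = 108037/2125 ≈ 50.8409412
V = pitch²·Σt = 1.69²·108037/2125 = 145.207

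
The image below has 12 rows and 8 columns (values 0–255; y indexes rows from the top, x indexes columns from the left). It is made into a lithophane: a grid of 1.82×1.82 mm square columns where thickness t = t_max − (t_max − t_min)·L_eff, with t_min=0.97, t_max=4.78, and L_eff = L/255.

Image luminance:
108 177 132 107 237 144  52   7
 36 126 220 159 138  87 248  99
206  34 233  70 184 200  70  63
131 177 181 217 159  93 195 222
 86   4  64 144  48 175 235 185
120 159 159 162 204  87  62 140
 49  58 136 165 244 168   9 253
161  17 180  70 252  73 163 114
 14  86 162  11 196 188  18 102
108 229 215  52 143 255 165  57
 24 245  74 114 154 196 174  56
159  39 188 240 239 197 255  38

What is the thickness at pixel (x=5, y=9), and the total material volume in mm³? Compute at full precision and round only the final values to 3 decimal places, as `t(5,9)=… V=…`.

t(5,9)=0.970 V=874.085

span = t_max - t_min = 4.78 - 0.97 = 3.810
L(5,9) = 255, L_eff = 255/255 = 1.000000
t(5,9) = 4.78 - 3.810·1.000000 = 0.970
Σt over all 12·8 pixels = 2243003/8500 ≈ 263.8827059
V = pitch²·Σt = 1.82²·2243003/8500 = 874.085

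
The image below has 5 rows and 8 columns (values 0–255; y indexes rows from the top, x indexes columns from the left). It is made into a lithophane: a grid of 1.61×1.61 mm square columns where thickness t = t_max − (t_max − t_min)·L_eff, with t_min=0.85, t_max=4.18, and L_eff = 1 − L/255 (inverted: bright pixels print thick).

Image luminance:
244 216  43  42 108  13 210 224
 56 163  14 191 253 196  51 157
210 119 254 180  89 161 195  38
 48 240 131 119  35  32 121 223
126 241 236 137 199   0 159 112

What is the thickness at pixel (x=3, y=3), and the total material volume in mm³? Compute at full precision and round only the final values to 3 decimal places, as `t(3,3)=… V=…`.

t(3,3)=2.404 V=277.216

span = t_max - t_min = 4.18 - 0.85 = 3.330
L(3,3) = 119, L_eff = 1 - 119/255 = 0.533333 (inverted)
t(3,3) = 4.18 - 3.330·0.533333 = 2.404
Σt over all 5·8 pixels = 454523/4250 ≈ 106.9465882
V = pitch²·Σt = 1.61²·454523/4250 = 277.216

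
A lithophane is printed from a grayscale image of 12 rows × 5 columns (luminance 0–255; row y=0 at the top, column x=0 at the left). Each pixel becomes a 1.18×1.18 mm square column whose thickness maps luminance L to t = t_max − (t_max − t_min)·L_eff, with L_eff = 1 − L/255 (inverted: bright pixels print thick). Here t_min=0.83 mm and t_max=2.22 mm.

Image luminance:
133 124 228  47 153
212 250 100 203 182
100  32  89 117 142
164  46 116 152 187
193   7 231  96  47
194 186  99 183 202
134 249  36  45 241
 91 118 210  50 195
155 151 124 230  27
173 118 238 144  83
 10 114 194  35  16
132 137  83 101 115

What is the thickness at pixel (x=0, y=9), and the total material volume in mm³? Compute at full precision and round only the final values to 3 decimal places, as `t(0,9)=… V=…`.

t(0,9)=1.773 V=129.788

span = t_max - t_min = 2.22 - 0.83 = 1.390
L(0,9) = 173, L_eff = 1 - 173/255 = 0.321569 (inverted)
t(0,9) = 2.22 - 1.390·0.321569 = 1.773
Σt over all 12·5 pixels = 594224/6375 ≈ 93.2116078
V = pitch²·Σt = 1.18²·594224/6375 = 129.788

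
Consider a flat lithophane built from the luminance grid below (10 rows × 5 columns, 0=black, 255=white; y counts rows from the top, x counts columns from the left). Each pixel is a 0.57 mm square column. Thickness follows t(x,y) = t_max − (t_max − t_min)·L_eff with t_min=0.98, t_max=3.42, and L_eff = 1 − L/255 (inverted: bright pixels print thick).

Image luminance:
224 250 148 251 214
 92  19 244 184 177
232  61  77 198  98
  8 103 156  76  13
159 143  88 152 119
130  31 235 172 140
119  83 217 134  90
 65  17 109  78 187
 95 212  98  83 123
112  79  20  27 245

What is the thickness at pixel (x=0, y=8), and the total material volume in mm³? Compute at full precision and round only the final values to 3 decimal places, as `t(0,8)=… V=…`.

t(0,8)=1.889 V=35.776

span = t_max - t_min = 3.42 - 0.98 = 2.440
L(0,8) = 95, L_eff = 1 - 95/255 = 0.627451 (inverted)
t(0,8) = 3.42 - 2.440·0.627451 = 1.889
Σt over all 10·5 pixels = 233994/2125 ≈ 110.1148235
V = pitch²·Σt = 0.57²·233994/2125 = 35.776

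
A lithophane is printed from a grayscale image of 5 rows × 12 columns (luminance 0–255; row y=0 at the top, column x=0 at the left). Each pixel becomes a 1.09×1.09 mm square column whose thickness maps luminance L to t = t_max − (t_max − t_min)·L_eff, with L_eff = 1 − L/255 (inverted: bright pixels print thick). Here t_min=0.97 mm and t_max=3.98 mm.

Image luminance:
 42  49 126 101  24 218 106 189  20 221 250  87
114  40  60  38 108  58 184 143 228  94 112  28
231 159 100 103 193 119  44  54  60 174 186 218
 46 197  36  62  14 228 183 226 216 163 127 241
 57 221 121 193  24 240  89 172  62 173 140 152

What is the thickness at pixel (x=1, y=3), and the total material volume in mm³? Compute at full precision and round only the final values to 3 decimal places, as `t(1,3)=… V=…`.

t(1,3)=3.295 V=176.629

span = t_max - t_min = 3.98 - 0.97 = 3.010
L(1,3) = 197, L_eff = 1 - 197/255 = 0.227451 (inverted)
t(1,3) = 3.98 - 3.010·0.227451 = 3.295
Σt over all 5·12 pixels = 947741/6375 ≈ 148.6652549
V = pitch²·Σt = 1.09²·947741/6375 = 176.629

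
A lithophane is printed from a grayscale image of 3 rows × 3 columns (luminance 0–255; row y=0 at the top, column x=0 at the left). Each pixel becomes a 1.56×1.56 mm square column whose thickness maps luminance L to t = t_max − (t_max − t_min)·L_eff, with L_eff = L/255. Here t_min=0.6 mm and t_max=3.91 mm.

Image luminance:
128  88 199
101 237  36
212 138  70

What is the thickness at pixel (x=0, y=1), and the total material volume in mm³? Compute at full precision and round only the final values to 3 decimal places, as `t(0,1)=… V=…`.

t(0,1)=2.599 V=47.447

span = t_max - t_min = 3.91 - 0.6 = 3.310
L(0,1) = 101, L_eff = 101/255 = 0.396078
t(0,1) = 3.91 - 3.310·0.396078 = 2.599
Σt over all 3·3 pixels = 82861/4250 ≈ 19.4967059
V = pitch²·Σt = 1.56²·82861/4250 = 47.447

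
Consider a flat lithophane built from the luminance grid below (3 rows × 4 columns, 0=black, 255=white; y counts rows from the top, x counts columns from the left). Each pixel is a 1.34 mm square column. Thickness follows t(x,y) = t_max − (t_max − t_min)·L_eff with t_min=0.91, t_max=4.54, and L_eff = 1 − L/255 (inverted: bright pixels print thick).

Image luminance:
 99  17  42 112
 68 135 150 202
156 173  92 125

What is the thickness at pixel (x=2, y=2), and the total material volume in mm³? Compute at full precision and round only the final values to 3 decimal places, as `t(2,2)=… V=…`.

t(2,2)=2.220 V=54.652

span = t_max - t_min = 4.54 - 0.91 = 3.630
L(2,2) = 92, L_eff = 1 - 92/255 = 0.639216 (inverted)
t(2,2) = 4.54 - 3.630·0.639216 = 2.220
Σt over all 3·4 pixels = 258711/8500 ≈ 30.4365882
V = pitch²·Σt = 1.34²·258711/8500 = 54.652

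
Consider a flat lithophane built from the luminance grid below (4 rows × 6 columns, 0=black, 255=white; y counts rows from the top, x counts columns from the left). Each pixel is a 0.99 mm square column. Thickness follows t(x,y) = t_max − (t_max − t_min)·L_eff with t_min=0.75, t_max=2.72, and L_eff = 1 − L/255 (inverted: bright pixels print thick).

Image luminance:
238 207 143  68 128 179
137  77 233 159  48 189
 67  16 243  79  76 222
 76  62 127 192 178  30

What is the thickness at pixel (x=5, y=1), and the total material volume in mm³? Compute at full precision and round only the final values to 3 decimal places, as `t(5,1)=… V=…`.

t(5,1)=2.210 V=41.675

span = t_max - t_min = 2.72 - 0.75 = 1.970
L(5,1) = 189, L_eff = 1 - 189/255 = 0.258824 (inverted)
t(5,1) = 2.72 - 1.970·0.258824 = 2.210
Σt over all 4·6 pixels = 180713/4250 ≈ 42.5207059
V = pitch²·Σt = 0.99²·180713/4250 = 41.675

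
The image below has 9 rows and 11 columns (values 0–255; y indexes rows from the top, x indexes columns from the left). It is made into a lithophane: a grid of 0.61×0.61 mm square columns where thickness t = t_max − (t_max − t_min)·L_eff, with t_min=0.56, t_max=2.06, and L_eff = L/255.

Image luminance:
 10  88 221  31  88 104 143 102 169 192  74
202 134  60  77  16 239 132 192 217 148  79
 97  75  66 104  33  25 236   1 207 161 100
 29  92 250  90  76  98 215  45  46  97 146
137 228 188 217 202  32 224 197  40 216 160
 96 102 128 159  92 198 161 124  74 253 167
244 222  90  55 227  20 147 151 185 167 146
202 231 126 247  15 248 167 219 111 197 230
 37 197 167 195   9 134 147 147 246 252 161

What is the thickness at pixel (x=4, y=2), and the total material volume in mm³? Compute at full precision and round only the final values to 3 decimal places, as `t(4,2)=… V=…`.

t(4,2)=1.866 V=45.809

span = t_max - t_min = 2.06 - 0.56 = 1.500
L(4,2) = 33, L_eff = 33/255 = 0.129412
t(4,2) = 2.06 - 1.500·0.129412 = 1.866
Σt over all 9·11 pixels = 52322/425 ≈ 123.1105882
V = pitch²·Σt = 0.61²·52322/425 = 45.809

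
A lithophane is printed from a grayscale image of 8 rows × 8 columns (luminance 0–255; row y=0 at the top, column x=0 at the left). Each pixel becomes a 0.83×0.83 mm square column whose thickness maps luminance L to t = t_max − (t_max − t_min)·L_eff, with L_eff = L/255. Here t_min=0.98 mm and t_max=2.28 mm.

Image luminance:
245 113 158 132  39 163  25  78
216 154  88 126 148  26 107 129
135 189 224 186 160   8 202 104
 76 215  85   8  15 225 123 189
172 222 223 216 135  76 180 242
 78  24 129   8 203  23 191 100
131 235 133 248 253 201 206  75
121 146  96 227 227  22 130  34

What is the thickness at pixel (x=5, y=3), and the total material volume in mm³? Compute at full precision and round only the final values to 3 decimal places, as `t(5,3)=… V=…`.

t(5,3)=1.133 V=69.625

span = t_max - t_min = 2.28 - 0.98 = 1.300
L(5,3) = 225, L_eff = 225/255 = 0.882353
t(5,3) = 2.28 - 1.300·0.882353 = 1.133
Σt over all 8·8 pixels = 128861/1275 ≈ 101.0674510
V = pitch²·Σt = 0.83²·128861/1275 = 69.625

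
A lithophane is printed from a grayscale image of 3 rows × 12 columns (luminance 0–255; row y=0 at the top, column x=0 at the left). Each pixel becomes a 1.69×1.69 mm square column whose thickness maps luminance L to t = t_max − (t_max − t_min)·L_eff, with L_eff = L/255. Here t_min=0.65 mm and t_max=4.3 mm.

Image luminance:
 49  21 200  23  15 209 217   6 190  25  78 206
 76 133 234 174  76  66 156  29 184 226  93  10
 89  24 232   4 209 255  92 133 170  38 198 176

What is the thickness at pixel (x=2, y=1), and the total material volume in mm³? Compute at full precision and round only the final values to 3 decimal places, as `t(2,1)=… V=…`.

t(2,1)=0.951 V=265.680

span = t_max - t_min = 4.3 - 0.65 = 3.650
L(2,1) = 234, L_eff = 234/255 = 0.917647
t(2,1) = 4.3 - 3.650·0.917647 = 0.951
Σt over all 3·12 pixels = 118603/1275 ≈ 93.0219608
V = pitch²·Σt = 1.69²·118603/1275 = 265.680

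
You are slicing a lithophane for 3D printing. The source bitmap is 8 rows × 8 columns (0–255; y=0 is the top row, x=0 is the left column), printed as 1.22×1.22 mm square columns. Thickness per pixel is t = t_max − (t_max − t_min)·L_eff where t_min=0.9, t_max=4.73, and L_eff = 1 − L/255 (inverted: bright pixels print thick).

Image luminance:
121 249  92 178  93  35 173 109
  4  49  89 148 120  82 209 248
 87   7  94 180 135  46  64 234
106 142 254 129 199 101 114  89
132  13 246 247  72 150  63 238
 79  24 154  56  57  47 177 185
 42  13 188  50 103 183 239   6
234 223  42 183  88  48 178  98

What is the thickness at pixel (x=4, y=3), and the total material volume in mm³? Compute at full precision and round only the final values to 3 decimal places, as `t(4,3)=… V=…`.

t(4,3)=3.889 V=260.952

span = t_max - t_min = 4.73 - 0.9 = 3.830
L(4,3) = 199, L_eff = 1 - 199/255 = 0.219608 (inverted)
t(4,3) = 4.73 - 3.830·0.219608 = 3.889
Σt over all 8·8 pixels = 2235377/12750 ≈ 175.3236863
V = pitch²·Σt = 1.22²·2235377/12750 = 260.952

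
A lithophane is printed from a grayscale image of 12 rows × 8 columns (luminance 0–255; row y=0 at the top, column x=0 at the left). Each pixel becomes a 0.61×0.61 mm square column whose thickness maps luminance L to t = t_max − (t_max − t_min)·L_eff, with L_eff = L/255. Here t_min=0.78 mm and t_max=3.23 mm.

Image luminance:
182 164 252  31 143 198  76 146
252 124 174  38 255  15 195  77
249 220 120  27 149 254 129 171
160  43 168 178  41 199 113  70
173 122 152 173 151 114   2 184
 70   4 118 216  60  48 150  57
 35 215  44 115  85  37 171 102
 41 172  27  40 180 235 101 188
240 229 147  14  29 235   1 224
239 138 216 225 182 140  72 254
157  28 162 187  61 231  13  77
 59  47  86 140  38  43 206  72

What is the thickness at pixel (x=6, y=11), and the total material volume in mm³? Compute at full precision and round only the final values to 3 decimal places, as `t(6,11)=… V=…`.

t(6,11)=1.251 V=71.096

span = t_max - t_min = 3.23 - 0.78 = 2.450
L(6,11) = 206, L_eff = 206/255 = 0.807843
t(6,11) = 3.23 - 2.450·0.807843 = 1.251
Σt over all 12·8 pixels = 64963/340 ≈ 191.0676471
V = pitch²·Σt = 0.61²·64963/340 = 71.096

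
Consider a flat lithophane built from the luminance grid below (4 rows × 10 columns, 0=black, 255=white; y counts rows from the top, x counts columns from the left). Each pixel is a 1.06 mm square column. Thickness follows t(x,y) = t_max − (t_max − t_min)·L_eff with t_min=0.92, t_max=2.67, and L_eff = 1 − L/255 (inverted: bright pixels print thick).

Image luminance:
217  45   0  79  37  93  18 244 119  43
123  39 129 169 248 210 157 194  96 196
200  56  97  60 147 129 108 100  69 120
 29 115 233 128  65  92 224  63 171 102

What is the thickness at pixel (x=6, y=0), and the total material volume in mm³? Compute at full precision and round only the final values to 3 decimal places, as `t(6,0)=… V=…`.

t(6,0)=1.044 V=78.084

span = t_max - t_min = 2.67 - 0.92 = 1.750
L(6,0) = 18, L_eff = 1 - 18/255 = 0.929412 (inverted)
t(6,0) = 2.67 - 1.750·0.929412 = 1.044
Σt over all 4·10 pixels = 5907/85 ≈ 69.4941176
V = pitch²·Σt = 1.06²·5907/85 = 78.084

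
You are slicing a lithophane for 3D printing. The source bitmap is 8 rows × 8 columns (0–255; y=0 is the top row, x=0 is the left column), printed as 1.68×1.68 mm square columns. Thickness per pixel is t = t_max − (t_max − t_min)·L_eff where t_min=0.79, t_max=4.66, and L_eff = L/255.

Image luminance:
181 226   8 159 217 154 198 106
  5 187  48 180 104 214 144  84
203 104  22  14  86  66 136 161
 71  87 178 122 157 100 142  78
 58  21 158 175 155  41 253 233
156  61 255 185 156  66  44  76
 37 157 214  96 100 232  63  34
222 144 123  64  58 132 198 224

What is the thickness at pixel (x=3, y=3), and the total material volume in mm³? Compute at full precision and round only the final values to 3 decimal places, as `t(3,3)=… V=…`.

t(3,3)=2.808 V=493.383

span = t_max - t_min = 4.66 - 0.79 = 3.870
L(3,3) = 122, L_eff = 122/255 = 0.478431
t(3,3) = 4.66 - 3.870·0.478431 = 2.808
Σt over all 8·8 pixels = 1485883/8500 ≈ 174.8097647
V = pitch²·Σt = 1.68²·1485883/8500 = 493.383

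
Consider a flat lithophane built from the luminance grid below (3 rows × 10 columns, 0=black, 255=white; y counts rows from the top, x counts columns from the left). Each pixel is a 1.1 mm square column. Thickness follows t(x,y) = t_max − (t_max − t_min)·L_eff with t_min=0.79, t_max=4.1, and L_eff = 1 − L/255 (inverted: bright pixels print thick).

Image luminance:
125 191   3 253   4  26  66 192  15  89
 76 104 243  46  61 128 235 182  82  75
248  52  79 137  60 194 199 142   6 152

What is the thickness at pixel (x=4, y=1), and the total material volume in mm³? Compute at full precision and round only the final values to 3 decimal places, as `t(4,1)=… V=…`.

t(4,1)=1.582 V=83.099

span = t_max - t_min = 4.1 - 0.79 = 3.310
L(4,1) = 61, L_eff = 1 - 61/255 = 0.760784 (inverted)
t(4,1) = 4.1 - 3.310·0.760784 = 1.582
Σt over all 3·10 pixels = 116751/1700 ≈ 68.6770588
V = pitch²·Σt = 1.1²·116751/1700 = 83.099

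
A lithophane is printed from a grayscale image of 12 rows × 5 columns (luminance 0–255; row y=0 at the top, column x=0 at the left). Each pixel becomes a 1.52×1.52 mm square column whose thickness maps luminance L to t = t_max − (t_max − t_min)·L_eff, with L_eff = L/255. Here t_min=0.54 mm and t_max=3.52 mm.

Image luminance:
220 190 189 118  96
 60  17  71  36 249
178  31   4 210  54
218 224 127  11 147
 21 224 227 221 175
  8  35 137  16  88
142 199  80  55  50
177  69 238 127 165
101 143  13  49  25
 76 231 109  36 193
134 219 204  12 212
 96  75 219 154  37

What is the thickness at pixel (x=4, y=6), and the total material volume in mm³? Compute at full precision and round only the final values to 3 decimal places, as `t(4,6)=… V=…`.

span = t_max - t_min = 3.52 - 0.54 = 2.980
L(4,6) = 50, L_eff = 50/255 = 0.196078
t(4,6) = 3.52 - 2.980·0.196078 = 2.936
Σt over all 12·5 pixels = 126.568
V = pitch²·Σt = 1.52²·126.568 = 292.423

t(4,6)=2.936 V=292.423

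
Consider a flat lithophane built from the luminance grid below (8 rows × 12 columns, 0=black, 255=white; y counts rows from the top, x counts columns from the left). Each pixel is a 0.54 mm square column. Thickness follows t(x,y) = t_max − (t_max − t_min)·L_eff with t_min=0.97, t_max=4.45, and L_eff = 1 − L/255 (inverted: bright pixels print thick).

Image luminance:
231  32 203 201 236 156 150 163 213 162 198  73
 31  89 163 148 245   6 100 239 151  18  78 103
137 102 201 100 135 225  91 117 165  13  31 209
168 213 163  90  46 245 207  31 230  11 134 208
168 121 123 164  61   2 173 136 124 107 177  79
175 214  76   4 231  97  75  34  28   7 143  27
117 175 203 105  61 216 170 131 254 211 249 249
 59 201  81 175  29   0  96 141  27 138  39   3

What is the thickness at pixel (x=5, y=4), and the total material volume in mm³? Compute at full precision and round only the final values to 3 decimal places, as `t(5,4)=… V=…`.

t(5,4)=0.997 V=76.249

span = t_max - t_min = 4.45 - 0.97 = 3.480
L(5,4) = 2, L_eff = 1 - 2/255 = 0.992157 (inverted)
t(5,4) = 4.45 - 3.480·0.992157 = 0.997
Σt over all 8·12 pixels = 555653/2125 ≈ 261.4837647
V = pitch²·Σt = 0.54²·555653/2125 = 76.249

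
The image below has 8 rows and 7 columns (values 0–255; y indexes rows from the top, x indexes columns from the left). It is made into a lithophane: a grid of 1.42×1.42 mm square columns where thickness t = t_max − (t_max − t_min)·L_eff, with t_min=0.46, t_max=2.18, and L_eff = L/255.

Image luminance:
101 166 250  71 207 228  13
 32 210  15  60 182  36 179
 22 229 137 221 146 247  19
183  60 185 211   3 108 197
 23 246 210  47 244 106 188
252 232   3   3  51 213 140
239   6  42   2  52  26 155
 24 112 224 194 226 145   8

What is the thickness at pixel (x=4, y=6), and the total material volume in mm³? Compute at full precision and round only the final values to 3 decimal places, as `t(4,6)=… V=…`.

t(4,6)=1.829 V=149.175

span = t_max - t_min = 2.18 - 0.46 = 1.720
L(4,6) = 52, L_eff = 52/255 = 0.203922
t(4,6) = 2.18 - 1.720·0.203922 = 1.829
Σt over all 8·7 pixels = 157209/2125 ≈ 73.9807059
V = pitch²·Σt = 1.42²·157209/2125 = 149.175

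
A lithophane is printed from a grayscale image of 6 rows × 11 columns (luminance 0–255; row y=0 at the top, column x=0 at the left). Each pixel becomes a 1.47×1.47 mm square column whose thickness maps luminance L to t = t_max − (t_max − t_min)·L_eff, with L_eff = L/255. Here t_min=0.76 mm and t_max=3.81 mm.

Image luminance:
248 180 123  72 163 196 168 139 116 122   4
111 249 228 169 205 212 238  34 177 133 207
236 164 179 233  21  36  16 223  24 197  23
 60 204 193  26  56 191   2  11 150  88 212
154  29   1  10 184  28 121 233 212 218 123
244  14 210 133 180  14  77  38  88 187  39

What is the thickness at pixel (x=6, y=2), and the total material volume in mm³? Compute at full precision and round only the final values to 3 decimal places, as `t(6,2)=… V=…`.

t(6,2)=3.619 V=321.724

span = t_max - t_min = 3.81 - 0.76 = 3.050
L(6,2) = 16, L_eff = 16/255 = 0.062745
t(6,2) = 3.81 - 3.050·0.062745 = 3.619
Σt over all 6·11 pixels = 75931/510 ≈ 148.8843137
V = pitch²·Σt = 1.47²·75931/510 = 321.724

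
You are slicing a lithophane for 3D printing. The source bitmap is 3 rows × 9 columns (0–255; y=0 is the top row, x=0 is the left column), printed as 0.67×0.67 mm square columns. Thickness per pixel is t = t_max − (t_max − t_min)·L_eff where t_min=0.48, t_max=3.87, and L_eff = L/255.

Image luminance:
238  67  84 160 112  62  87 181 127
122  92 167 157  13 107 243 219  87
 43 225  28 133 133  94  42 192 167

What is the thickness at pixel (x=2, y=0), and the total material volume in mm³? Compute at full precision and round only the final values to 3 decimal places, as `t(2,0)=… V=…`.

span = t_max - t_min = 3.87 - 0.48 = 3.390
L(2,0) = 84, L_eff = 84/255 = 0.329412
t(2,0) = 3.87 - 3.390·0.329412 = 2.753
Σt over all 3·9 pixels = 505999/8500 ≈ 59.5292941
V = pitch²·Σt = 0.67²·505999/8500 = 26.723

t(2,0)=2.753 V=26.723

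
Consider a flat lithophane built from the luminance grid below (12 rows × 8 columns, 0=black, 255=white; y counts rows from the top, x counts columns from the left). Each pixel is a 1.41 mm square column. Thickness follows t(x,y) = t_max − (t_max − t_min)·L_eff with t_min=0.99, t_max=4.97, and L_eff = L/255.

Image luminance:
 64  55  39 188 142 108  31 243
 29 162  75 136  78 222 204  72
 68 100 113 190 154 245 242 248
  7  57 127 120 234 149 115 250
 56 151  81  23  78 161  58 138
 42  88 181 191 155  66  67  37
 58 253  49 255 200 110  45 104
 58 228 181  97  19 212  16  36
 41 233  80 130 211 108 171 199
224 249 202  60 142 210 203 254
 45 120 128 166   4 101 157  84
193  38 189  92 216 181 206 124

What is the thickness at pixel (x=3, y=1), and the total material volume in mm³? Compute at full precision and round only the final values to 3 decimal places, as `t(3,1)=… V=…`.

t(3,1)=2.847 V=560.005

span = t_max - t_min = 4.97 - 0.99 = 3.980
L(3,1) = 136, L_eff = 136/255 = 0.533333
t(3,1) = 4.97 - 3.980·0.533333 = 2.847
Σt over all 12·8 pixels = 598567/2125 ≈ 281.6785882
V = pitch²·Σt = 1.41²·598567/2125 = 560.005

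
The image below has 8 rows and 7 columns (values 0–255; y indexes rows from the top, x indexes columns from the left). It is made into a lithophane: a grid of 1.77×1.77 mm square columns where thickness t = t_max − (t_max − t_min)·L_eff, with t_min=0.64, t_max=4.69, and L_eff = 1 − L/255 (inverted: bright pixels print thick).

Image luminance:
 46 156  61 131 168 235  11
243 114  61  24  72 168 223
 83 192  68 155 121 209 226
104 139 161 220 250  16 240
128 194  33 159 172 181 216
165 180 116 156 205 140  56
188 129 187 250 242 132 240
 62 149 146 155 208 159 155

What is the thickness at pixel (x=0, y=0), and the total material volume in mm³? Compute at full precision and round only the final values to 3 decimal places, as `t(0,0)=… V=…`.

t(0,0)=1.371 V=530.249

span = t_max - t_min = 4.69 - 0.64 = 4.050
L(0,0) = 46, L_eff = 1 - 46/255 = 0.819608 (inverted)
t(0,0) = 4.69 - 4.050·0.819608 = 1.371
Σt over all 8·7 pixels = 71932/425 ≈ 169.2517647
V = pitch²·Σt = 1.77²·71932/425 = 530.249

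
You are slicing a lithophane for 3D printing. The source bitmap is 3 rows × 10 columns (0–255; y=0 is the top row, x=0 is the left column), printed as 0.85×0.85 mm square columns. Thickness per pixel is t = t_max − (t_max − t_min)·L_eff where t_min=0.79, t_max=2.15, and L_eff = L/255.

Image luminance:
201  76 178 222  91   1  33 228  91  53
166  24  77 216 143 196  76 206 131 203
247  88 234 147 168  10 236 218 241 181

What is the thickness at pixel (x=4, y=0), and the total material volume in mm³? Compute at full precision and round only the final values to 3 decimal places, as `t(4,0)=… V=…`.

span = t_max - t_min = 2.15 - 0.79 = 1.360
L(4,0) = 91, L_eff = 91/255 = 0.356863
t(4,0) = 2.15 - 1.360·0.356863 = 1.665
Σt over all 3·10 pixels = 30847/750 ≈ 41.1293333
V = pitch²·Σt = 0.85²·30847/750 = 29.716

t(4,0)=1.665 V=29.716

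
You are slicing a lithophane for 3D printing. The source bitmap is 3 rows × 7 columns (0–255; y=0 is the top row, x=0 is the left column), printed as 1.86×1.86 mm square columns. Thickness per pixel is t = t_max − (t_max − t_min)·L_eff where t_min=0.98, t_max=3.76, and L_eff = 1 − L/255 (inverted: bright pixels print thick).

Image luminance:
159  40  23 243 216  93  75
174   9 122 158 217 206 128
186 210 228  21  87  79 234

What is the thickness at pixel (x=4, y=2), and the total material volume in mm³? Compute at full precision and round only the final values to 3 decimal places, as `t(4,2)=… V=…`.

span = t_max - t_min = 3.76 - 0.98 = 2.780
L(4,2) = 87, L_eff = 1 - 87/255 = 0.658824 (inverted)
t(4,2) = 3.76 - 2.780·0.658824 = 1.928
Σt over all 3·7 pixels = 666607/12750 ≈ 52.2829020
V = pitch²·Σt = 1.86²·666607/12750 = 180.878

t(4,2)=1.928 V=180.878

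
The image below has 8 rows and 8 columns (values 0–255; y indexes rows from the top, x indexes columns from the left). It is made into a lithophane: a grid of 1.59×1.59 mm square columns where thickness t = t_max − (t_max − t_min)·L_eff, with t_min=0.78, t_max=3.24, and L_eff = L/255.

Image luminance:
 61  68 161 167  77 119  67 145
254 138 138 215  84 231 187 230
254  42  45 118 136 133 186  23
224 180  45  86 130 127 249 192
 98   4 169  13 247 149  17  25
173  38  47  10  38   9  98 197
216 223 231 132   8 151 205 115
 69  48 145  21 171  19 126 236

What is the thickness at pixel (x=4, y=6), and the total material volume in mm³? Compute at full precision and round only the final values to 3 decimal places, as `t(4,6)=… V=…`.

span = t_max - t_min = 3.24 - 0.78 = 2.460
L(4,6) = 8, L_eff = 8/255 = 0.031373
t(4,6) = 3.24 - 2.460·0.031373 = 3.163
Σt over all 8·8 pixels = 55492/425 ≈ 130.5694118
V = pitch²·Σt = 1.59²·55492/425 = 330.093

t(4,6)=3.163 V=330.093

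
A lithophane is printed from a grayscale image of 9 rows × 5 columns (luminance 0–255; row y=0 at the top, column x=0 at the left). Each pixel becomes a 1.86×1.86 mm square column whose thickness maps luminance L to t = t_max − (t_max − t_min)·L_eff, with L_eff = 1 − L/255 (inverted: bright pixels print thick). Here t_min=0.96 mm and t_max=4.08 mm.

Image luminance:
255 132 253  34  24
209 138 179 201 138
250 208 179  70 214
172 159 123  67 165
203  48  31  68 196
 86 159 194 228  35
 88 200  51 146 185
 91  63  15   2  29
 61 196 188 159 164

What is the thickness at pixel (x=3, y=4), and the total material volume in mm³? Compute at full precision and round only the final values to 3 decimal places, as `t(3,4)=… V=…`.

t(3,4)=1.792 V=405.800

span = t_max - t_min = 4.08 - 0.96 = 3.120
L(3,4) = 68, L_eff = 1 - 68/255 = 0.733333 (inverted)
t(3,4) = 4.08 - 3.120·0.733333 = 1.792
Σt over all 9·5 pixels = 249256/2125 ≈ 117.2969412
V = pitch²·Σt = 1.86²·249256/2125 = 405.800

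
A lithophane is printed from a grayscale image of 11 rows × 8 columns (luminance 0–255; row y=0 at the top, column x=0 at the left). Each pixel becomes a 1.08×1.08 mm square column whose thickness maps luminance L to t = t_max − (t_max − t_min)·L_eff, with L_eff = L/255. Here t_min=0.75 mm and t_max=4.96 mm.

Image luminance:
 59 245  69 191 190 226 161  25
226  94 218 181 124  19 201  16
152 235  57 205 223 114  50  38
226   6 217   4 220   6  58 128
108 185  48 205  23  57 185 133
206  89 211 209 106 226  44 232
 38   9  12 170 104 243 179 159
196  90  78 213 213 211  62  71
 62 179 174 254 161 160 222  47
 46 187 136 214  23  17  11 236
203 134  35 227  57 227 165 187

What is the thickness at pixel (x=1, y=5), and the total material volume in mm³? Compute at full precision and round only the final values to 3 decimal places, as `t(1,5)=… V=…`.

t(1,5)=3.491 V=280.664

span = t_max - t_min = 4.96 - 0.75 = 4.210
L(1,5) = 89, L_eff = 89/255 = 0.349020
t(1,5) = 4.96 - 4.210·0.349020 = 3.491
Σt over all 11·8 pixels = 6135917/25500 ≈ 240.6241961
V = pitch²·Σt = 1.08²·6135917/25500 = 280.664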